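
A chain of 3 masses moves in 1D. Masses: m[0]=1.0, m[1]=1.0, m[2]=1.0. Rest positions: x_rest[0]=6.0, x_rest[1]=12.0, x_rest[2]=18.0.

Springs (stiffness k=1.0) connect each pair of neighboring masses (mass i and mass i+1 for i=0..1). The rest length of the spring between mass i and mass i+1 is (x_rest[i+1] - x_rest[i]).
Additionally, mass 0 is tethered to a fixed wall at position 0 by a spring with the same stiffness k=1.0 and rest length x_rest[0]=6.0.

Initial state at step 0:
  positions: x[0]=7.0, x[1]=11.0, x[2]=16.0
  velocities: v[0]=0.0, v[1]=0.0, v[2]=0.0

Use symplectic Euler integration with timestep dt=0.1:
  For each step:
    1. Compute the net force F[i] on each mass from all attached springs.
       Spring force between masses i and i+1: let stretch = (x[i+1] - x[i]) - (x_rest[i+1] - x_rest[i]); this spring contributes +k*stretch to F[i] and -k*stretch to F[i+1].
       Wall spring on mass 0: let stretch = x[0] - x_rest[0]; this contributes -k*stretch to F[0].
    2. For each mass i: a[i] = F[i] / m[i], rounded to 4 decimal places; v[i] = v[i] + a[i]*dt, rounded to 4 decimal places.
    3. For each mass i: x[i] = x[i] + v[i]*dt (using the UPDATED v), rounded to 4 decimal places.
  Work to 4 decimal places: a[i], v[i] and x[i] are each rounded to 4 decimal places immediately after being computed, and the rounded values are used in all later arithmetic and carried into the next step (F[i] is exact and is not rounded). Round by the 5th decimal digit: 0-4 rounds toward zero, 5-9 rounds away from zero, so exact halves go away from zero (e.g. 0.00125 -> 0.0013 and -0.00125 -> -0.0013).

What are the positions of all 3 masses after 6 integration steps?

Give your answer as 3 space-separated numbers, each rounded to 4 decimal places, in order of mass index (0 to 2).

Step 0: x=[7.0000 11.0000 16.0000] v=[0.0000 0.0000 0.0000]
Step 1: x=[6.9700 11.0100 16.0100] v=[-0.3000 0.1000 0.1000]
Step 2: x=[6.9107 11.0296 16.0300] v=[-0.5930 0.1960 0.2000]
Step 3: x=[6.8235 11.0580 16.0600] v=[-0.8722 0.2842 0.3000]
Step 4: x=[6.7104 11.0941 16.1000] v=[-1.1311 0.3610 0.3998]
Step 5: x=[6.5740 11.1364 16.1499] v=[-1.3638 0.4232 0.4992]
Step 6: x=[6.4175 11.1832 16.2097] v=[-1.5650 0.4683 0.5979]

Answer: 6.4175 11.1832 16.2097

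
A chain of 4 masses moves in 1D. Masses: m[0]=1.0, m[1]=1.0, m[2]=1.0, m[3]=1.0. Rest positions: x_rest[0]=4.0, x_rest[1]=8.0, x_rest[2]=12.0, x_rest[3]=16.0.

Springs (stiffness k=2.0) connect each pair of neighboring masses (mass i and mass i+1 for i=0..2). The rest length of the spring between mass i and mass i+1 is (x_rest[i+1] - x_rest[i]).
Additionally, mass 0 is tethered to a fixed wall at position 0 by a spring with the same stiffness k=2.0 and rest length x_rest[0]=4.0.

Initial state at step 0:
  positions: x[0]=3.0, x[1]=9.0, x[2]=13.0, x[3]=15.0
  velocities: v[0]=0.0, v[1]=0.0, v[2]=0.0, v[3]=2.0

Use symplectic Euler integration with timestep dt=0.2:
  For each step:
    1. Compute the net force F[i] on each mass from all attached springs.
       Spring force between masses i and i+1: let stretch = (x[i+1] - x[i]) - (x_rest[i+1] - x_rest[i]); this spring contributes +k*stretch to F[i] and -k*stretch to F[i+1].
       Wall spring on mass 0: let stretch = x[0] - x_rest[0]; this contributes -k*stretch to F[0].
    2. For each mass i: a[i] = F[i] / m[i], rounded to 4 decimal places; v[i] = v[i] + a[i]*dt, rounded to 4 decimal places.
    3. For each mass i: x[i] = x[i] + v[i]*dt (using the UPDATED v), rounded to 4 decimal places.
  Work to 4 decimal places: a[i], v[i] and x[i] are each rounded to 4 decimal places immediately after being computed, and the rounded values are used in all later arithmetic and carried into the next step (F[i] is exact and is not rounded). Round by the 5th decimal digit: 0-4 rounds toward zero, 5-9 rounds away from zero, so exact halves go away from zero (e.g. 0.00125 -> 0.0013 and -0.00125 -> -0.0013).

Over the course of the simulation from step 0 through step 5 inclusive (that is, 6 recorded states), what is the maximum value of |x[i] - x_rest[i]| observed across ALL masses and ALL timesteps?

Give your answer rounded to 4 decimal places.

Step 0: x=[3.0000 9.0000 13.0000 15.0000] v=[0.0000 0.0000 0.0000 2.0000]
Step 1: x=[3.2400 8.8400 12.8400 15.5600] v=[1.2000 -0.8000 -0.8000 2.8000]
Step 2: x=[3.6688 8.5520 12.5776 16.2224] v=[2.1440 -1.4400 -1.3120 3.3120]
Step 3: x=[4.1948 8.1954 12.2847 16.9132] v=[2.6298 -1.7830 -1.4643 3.4541]
Step 4: x=[4.7052 7.8459 12.0350 17.5537] v=[2.5521 -1.7475 -1.2486 3.2027]
Step 5: x=[5.0905 7.5803 11.8916 18.0727] v=[1.9263 -1.3281 -0.7168 2.5952]
Max displacement = 2.0727

Answer: 2.0727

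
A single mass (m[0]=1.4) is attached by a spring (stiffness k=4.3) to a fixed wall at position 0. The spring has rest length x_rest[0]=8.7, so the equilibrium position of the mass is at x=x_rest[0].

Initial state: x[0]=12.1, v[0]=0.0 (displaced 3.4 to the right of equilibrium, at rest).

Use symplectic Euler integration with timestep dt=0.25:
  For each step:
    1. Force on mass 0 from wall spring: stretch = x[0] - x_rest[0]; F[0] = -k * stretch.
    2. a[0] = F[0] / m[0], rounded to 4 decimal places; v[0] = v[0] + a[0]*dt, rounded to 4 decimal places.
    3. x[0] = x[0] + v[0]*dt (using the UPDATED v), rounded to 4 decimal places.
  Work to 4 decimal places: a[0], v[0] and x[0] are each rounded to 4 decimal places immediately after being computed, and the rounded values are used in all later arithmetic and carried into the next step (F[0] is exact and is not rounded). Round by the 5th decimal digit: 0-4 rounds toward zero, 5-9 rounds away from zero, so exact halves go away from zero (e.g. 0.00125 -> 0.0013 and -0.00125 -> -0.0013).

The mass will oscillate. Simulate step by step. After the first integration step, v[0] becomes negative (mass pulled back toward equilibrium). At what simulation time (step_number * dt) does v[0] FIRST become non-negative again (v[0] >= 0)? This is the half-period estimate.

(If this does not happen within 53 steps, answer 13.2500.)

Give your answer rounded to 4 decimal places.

Step 0: x=[12.1000] v=[0.0000]
Step 1: x=[11.4473] v=[-2.6107]
Step 2: x=[10.2673] v=[-4.7202]
Step 3: x=[8.7864] v=[-5.9237]
Step 4: x=[7.2889] v=[-5.9901]
Step 5: x=[6.0623] v=[-4.9066]
Step 6: x=[5.3420] v=[-2.8812]
Step 7: x=[5.2663] v=[-0.3027]
Step 8: x=[5.8498] v=[2.3339]
First v>=0 after going negative at step 8, time=2.0000

Answer: 2.0000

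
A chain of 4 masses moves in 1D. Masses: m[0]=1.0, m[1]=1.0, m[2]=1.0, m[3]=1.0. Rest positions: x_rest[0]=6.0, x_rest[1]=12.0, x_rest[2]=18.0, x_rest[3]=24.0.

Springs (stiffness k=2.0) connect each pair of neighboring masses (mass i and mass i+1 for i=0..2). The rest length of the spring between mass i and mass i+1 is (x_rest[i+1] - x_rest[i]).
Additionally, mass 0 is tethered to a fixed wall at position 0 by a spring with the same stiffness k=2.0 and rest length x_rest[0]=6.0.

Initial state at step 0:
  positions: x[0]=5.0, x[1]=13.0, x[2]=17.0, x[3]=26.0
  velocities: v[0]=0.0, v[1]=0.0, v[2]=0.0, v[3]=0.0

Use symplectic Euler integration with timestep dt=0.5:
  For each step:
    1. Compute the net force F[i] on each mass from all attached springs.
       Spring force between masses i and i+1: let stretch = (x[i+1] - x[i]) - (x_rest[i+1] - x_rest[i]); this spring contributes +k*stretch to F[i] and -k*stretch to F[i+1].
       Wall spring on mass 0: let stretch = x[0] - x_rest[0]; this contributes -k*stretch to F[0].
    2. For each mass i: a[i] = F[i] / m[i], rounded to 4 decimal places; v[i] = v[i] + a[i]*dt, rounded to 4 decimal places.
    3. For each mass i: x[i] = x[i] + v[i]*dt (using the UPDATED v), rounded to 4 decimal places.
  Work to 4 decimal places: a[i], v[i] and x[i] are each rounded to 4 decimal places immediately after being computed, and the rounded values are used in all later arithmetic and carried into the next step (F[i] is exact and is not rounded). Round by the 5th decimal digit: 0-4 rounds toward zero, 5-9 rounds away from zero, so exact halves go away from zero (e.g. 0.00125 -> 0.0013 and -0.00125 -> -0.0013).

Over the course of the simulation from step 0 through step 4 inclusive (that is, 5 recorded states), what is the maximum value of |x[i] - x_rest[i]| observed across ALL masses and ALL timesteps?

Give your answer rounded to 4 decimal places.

Answer: 2.6250

Derivation:
Step 0: x=[5.0000 13.0000 17.0000 26.0000] v=[0.0000 0.0000 0.0000 0.0000]
Step 1: x=[6.5000 11.0000 19.5000 24.5000] v=[3.0000 -4.0000 5.0000 -3.0000]
Step 2: x=[7.0000 11.0000 20.2500 23.5000] v=[1.0000 0.0000 1.5000 -2.0000]
Step 3: x=[6.0000 13.6250 18.0000 23.8750] v=[-2.0000 5.2500 -4.5000 0.7500]
Step 4: x=[5.8125 14.6250 16.5000 24.3125] v=[-0.3750 2.0000 -3.0000 0.8750]
Max displacement = 2.6250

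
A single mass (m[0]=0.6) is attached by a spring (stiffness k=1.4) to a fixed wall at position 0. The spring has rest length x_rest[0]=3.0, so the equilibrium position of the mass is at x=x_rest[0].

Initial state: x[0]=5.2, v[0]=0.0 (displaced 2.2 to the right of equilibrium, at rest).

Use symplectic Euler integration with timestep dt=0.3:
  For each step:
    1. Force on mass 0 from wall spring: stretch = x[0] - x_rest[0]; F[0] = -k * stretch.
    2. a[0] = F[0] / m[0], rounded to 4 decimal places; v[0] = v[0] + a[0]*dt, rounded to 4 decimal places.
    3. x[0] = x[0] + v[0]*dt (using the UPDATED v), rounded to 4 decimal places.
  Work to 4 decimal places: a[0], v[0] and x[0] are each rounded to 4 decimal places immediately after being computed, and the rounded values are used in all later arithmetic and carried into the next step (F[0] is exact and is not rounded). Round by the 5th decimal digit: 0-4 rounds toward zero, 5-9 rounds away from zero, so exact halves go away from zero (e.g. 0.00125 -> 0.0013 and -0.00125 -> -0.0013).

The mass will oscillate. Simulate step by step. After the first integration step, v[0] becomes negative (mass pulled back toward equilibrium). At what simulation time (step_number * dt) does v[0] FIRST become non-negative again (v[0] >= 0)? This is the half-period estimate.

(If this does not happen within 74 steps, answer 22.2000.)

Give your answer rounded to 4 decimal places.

Step 0: x=[5.2000] v=[0.0000]
Step 1: x=[4.7380] v=[-1.5400]
Step 2: x=[3.9110] v=[-2.7566]
Step 3: x=[2.8927] v=[-3.3943]
Step 4: x=[1.8969] v=[-3.3192]
Step 5: x=[1.1328] v=[-2.5470]
Step 6: x=[0.7608] v=[-1.2400]
Step 7: x=[0.8590] v=[0.3274]
First v>=0 after going negative at step 7, time=2.1000

Answer: 2.1000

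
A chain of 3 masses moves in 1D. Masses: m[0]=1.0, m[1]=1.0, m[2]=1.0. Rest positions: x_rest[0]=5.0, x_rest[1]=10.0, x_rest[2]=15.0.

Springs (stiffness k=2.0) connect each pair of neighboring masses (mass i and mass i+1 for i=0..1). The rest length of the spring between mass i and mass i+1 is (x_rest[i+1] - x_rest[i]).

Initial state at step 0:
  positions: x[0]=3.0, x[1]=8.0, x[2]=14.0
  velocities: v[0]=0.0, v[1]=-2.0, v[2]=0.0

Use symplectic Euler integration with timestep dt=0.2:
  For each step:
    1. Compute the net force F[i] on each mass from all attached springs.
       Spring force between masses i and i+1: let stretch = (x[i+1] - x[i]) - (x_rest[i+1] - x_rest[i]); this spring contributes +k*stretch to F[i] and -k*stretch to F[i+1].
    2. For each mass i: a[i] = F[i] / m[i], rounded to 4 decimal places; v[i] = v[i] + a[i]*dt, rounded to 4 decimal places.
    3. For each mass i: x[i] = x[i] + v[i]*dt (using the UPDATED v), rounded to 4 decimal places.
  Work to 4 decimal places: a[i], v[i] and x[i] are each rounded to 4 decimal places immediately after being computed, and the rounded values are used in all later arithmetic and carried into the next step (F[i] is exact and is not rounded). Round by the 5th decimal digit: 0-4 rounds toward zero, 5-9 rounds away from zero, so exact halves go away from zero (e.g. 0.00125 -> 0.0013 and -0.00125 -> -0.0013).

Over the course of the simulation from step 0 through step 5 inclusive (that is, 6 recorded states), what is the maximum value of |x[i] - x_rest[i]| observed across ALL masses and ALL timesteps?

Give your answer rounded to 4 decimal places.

Step 0: x=[3.0000 8.0000 14.0000] v=[0.0000 -2.0000 0.0000]
Step 1: x=[3.0000 7.6800 13.9200] v=[0.0000 -1.6000 -0.4000]
Step 2: x=[2.9744 7.4848 13.7408] v=[-0.1280 -0.9760 -0.8960]
Step 3: x=[2.9096 7.4292 13.4611] v=[-0.3238 -0.2778 -1.3984]
Step 4: x=[2.8064 7.4946 13.0989] v=[-0.5160 0.3271 -1.8112]
Step 5: x=[2.6783 7.6333 12.6883] v=[-0.6407 0.6935 -2.0529]
Max displacement = 2.5708

Answer: 2.5708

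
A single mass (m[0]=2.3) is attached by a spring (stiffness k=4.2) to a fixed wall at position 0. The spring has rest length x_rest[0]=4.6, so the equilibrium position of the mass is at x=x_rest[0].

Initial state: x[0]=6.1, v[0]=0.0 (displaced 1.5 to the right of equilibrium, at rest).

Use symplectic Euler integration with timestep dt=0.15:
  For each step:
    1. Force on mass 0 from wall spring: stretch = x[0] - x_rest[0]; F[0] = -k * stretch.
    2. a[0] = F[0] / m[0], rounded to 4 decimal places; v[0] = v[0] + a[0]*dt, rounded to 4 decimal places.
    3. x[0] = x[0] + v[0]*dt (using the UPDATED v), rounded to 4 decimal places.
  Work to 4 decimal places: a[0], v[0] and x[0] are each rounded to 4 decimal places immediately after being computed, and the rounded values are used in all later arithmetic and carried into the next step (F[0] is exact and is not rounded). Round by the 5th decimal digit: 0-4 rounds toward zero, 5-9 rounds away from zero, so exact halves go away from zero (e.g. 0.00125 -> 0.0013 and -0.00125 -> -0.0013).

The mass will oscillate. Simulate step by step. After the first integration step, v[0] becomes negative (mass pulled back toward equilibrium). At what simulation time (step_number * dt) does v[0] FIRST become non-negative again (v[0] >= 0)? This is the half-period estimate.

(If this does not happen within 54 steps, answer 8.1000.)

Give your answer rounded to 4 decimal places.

Step 0: x=[6.1000] v=[0.0000]
Step 1: x=[6.0384] v=[-0.4109]
Step 2: x=[5.9177] v=[-0.8049]
Step 3: x=[5.7428] v=[-1.1658]
Step 4: x=[5.5210] v=[-1.4788]
Step 5: x=[5.2613] v=[-1.7311]
Step 6: x=[4.9745] v=[-1.9122]
Step 7: x=[4.6723] v=[-2.0148]
Step 8: x=[4.3671] v=[-2.0346]
Step 9: x=[4.0715] v=[-1.9708]
Step 10: x=[3.7976] v=[-1.8260]
Step 11: x=[3.5567] v=[-1.6062]
Step 12: x=[3.3586] v=[-1.3204]
Step 13: x=[3.2115] v=[-0.9804]
Step 14: x=[3.1215] v=[-0.6001]
Step 15: x=[3.0922] v=[-0.1951]
Step 16: x=[3.1249] v=[0.2179]
First v>=0 after going negative at step 16, time=2.4000

Answer: 2.4000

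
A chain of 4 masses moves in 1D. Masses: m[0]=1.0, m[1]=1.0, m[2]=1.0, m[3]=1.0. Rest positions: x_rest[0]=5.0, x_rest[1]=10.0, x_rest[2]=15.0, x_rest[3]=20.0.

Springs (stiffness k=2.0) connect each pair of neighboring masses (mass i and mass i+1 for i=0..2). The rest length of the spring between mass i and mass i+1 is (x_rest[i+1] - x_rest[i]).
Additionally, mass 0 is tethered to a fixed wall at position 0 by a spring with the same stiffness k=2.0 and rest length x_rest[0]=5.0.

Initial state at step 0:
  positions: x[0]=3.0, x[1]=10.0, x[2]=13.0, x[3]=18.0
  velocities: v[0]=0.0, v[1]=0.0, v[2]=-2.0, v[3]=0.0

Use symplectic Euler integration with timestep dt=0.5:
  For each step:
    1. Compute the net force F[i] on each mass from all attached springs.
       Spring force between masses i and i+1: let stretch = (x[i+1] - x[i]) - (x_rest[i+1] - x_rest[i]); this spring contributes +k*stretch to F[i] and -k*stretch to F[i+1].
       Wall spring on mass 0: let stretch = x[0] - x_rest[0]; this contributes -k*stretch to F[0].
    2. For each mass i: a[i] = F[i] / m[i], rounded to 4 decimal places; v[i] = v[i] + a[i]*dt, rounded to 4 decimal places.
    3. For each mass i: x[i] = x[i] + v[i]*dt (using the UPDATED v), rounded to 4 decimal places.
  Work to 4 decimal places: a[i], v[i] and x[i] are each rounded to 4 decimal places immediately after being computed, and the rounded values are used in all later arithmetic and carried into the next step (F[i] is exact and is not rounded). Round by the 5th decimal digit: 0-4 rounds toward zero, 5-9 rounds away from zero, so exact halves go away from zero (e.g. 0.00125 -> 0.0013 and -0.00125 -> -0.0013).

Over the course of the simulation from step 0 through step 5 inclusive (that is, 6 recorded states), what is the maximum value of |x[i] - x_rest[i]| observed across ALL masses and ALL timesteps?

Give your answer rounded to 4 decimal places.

Answer: 3.0000

Derivation:
Step 0: x=[3.0000 10.0000 13.0000 18.0000] v=[0.0000 0.0000 -2.0000 0.0000]
Step 1: x=[5.0000 8.0000 13.0000 18.0000] v=[4.0000 -4.0000 0.0000 0.0000]
Step 2: x=[6.0000 7.0000 13.0000 18.0000] v=[2.0000 -2.0000 0.0000 0.0000]
Step 3: x=[4.5000 8.5000 12.5000 18.0000] v=[-3.0000 3.0000 -1.0000 0.0000]
Step 4: x=[2.7500 10.0000 12.7500 17.7500] v=[-3.5000 3.0000 0.5000 -0.5000]
Step 5: x=[3.2500 9.2500 14.1250 17.5000] v=[1.0000 -1.5000 2.7500 -0.5000]
Max displacement = 3.0000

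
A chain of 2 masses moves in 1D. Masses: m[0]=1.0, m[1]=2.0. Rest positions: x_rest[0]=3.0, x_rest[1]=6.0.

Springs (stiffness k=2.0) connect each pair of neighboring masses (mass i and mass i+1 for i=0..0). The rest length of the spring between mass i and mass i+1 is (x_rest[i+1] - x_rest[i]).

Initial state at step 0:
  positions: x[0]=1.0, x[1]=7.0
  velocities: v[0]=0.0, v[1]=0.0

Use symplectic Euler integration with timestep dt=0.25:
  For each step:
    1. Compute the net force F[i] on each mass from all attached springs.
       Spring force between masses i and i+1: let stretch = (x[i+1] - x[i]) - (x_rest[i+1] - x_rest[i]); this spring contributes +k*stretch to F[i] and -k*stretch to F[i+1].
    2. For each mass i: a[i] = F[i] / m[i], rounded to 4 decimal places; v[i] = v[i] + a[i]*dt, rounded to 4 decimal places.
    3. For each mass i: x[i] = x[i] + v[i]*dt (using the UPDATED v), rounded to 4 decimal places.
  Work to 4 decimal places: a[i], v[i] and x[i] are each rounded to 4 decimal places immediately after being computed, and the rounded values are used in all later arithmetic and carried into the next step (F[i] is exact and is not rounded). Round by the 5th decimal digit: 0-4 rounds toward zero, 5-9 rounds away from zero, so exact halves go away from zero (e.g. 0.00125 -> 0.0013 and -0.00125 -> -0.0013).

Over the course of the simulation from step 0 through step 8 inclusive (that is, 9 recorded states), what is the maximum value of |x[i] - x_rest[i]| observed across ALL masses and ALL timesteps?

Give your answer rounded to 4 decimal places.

Answer: 2.0310

Derivation:
Step 0: x=[1.0000 7.0000] v=[0.0000 0.0000]
Step 1: x=[1.3750 6.8125] v=[1.5000 -0.7500]
Step 2: x=[2.0547 6.4727] v=[2.7188 -1.3594]
Step 3: x=[2.9117 6.0442] v=[3.4278 -1.7139]
Step 4: x=[3.7852 5.6075] v=[3.4941 -1.7470]
Step 5: x=[4.5115 5.2444] v=[2.9053 -1.4526]
Step 6: x=[4.9545 5.0230] v=[1.7718 -0.8858]
Step 7: x=[5.0310 4.9848] v=[0.3061 -0.1529]
Step 8: x=[4.7268 5.1370] v=[-1.2170 0.6087]
Max displacement = 2.0310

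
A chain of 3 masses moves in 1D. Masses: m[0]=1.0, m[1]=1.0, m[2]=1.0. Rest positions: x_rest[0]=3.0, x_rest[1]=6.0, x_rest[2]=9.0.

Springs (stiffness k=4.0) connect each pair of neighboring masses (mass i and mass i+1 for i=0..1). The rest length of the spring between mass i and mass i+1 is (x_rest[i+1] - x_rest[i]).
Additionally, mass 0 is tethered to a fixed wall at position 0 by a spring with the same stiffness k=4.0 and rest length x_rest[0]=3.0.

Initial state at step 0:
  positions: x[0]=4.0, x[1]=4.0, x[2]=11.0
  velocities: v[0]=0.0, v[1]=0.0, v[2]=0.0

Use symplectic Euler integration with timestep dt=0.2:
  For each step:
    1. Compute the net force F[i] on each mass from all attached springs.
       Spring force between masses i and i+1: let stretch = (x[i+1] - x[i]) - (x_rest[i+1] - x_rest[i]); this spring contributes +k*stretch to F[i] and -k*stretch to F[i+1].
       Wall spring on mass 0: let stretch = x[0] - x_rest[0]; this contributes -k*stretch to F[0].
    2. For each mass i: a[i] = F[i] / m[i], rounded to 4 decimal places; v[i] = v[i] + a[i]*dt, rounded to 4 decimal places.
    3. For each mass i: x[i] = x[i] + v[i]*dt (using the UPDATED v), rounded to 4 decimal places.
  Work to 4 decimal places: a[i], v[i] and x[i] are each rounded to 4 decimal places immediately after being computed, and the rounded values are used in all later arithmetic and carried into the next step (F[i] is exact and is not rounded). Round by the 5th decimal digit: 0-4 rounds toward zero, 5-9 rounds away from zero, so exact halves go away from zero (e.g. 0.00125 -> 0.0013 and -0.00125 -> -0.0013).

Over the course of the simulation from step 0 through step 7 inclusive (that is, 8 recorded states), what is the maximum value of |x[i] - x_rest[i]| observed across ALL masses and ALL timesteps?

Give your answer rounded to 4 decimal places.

Step 0: x=[4.0000 4.0000 11.0000] v=[0.0000 0.0000 0.0000]
Step 1: x=[3.3600 5.1200 10.3600] v=[-3.2000 5.6000 -3.2000]
Step 2: x=[2.4640 6.7968 9.3616] v=[-4.4800 8.3840 -4.9920]
Step 3: x=[1.8670 8.1907 8.4328] v=[-2.9850 6.9696 -4.6438]
Step 4: x=[1.9831 8.6116 7.9453] v=[0.5804 2.1043 -2.4375]
Step 5: x=[2.8424 7.8653 8.0444] v=[4.2967 -3.7315 0.4955]
Step 6: x=[4.0506 6.3440 8.5948] v=[6.0411 -7.6065 2.7522]
Step 7: x=[4.9777 4.8159 9.2651] v=[4.6353 -7.6406 3.3516]
Max displacement = 2.6116

Answer: 2.6116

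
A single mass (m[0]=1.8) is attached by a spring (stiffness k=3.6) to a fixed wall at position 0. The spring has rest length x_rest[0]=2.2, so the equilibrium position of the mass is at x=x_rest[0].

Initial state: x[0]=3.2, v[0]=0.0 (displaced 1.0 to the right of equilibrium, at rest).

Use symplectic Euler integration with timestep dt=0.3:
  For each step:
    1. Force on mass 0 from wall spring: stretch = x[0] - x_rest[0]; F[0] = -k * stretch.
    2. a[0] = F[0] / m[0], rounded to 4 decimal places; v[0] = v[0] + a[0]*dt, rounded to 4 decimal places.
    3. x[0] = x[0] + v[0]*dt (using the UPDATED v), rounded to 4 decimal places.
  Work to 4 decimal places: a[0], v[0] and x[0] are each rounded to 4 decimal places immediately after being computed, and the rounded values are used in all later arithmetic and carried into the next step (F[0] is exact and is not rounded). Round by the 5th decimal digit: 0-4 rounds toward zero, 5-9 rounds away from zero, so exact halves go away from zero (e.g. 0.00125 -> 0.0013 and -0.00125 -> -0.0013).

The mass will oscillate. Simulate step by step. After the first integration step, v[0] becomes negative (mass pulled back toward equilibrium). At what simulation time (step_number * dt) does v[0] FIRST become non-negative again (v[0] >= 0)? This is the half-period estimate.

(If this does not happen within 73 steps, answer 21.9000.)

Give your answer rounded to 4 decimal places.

Answer: 2.4000

Derivation:
Step 0: x=[3.2000] v=[0.0000]
Step 1: x=[3.0200] v=[-0.6000]
Step 2: x=[2.6924] v=[-1.0920]
Step 3: x=[2.2762] v=[-1.3874]
Step 4: x=[1.8463] v=[-1.4331]
Step 5: x=[1.4800] v=[-1.2209]
Step 6: x=[1.2433] v=[-0.7889]
Step 7: x=[1.1788] v=[-0.2149]
Step 8: x=[1.2981] v=[0.3978]
First v>=0 after going negative at step 8, time=2.4000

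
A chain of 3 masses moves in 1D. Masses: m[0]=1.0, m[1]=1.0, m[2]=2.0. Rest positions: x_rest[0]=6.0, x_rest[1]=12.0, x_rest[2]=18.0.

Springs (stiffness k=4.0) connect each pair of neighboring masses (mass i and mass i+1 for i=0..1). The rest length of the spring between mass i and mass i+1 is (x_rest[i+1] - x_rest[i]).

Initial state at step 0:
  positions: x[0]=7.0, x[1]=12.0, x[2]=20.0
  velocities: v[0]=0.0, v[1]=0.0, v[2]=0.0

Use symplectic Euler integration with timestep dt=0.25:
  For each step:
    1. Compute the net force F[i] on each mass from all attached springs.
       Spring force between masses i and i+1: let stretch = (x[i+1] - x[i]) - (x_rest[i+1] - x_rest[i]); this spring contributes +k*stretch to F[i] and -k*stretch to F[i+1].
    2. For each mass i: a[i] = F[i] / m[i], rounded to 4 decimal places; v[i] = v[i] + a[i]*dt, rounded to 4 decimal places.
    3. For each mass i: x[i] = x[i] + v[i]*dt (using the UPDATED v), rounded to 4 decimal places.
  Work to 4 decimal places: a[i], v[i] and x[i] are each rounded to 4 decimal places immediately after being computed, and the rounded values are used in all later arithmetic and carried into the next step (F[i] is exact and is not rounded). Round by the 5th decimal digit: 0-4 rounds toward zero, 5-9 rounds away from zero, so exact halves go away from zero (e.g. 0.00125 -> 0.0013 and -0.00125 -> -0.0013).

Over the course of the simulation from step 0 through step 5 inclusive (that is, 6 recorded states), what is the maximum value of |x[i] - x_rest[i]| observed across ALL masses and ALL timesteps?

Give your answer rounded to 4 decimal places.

Step 0: x=[7.0000 12.0000 20.0000] v=[0.0000 0.0000 0.0000]
Step 1: x=[6.7500 12.7500 19.7500] v=[-1.0000 3.0000 -1.0000]
Step 2: x=[6.5000 13.7500 19.3750] v=[-1.0000 4.0000 -1.5000]
Step 3: x=[6.5625 14.3438 19.0469] v=[0.2500 2.3750 -1.3125]
Step 4: x=[7.0703 14.1680 18.8809] v=[2.0313 -0.7032 -0.6641]
Step 5: x=[7.8526 13.3960 18.8758] v=[3.1290 -3.0880 -0.0206]
Max displacement = 2.3438

Answer: 2.3438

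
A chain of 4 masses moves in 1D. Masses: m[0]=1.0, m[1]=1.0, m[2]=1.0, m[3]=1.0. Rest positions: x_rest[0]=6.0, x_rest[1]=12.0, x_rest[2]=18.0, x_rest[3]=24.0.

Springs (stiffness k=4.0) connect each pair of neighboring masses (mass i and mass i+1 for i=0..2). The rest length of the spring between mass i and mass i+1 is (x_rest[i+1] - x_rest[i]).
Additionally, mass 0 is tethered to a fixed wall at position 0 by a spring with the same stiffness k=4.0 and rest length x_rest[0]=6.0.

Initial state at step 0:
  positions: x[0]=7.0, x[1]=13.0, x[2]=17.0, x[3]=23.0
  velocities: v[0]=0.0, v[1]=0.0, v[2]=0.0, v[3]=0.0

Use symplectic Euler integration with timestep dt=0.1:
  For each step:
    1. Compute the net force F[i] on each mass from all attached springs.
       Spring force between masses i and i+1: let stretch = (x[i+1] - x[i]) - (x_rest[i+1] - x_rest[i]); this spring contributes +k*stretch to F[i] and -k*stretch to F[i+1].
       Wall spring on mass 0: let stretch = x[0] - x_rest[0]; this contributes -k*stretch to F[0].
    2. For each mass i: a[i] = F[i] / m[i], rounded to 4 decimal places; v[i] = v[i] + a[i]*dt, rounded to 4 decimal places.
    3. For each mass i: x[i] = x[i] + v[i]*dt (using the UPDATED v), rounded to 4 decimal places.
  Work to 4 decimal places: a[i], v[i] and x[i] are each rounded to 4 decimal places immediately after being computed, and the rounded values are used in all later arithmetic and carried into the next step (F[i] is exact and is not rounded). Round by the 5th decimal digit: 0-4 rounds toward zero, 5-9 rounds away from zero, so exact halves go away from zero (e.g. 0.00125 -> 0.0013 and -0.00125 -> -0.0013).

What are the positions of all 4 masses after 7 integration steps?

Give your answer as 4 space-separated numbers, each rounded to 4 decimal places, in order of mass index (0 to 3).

Answer: 5.9369 11.5753 18.2609 23.3065

Derivation:
Step 0: x=[7.0000 13.0000 17.0000 23.0000] v=[0.0000 0.0000 0.0000 0.0000]
Step 1: x=[6.9600 12.9200 17.0800 23.0000] v=[-0.4000 -0.8000 0.8000 0.0000]
Step 2: x=[6.8800 12.7680 17.2304 23.0032] v=[-0.8000 -1.5200 1.5040 0.0320]
Step 3: x=[6.7603 12.5590 17.4332 23.0155] v=[-1.1968 -2.0902 2.0282 0.1229]
Step 4: x=[6.6022 12.3130 17.6643 23.0445] v=[-1.5814 -2.4600 2.3114 0.2900]
Step 5: x=[6.4084 12.0526 17.8966 23.0983] v=[-1.9380 -2.6038 2.3230 0.5379]
Step 6: x=[6.1840 11.8002 18.1032 23.1840] v=[-2.2437 -2.5239 2.0661 0.8572]
Step 7: x=[5.9369 11.5753 18.2609 23.3065] v=[-2.4708 -2.2492 1.5772 1.2249]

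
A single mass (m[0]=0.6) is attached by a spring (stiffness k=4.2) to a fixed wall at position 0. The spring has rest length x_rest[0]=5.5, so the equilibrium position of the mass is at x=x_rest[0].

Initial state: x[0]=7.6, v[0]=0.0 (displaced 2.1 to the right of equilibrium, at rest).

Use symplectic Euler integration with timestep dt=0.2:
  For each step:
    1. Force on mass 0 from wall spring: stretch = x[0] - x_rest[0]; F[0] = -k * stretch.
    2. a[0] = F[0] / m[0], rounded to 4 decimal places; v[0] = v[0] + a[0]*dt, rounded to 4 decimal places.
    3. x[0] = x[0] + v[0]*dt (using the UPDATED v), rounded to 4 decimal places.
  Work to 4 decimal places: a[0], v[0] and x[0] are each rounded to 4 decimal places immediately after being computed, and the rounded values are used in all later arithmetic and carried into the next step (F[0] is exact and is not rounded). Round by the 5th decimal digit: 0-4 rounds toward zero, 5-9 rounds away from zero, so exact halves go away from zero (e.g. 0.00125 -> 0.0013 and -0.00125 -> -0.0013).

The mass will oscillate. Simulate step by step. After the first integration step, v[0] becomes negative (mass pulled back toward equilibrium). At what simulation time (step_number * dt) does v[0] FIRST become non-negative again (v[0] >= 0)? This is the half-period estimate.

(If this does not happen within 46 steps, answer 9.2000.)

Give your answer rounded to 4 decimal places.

Answer: 1.2000

Derivation:
Step 0: x=[7.6000] v=[0.0000]
Step 1: x=[7.0120] v=[-2.9400]
Step 2: x=[6.0006] v=[-5.0568]
Step 3: x=[4.8491] v=[-5.7576]
Step 4: x=[3.8798] v=[-4.8463]
Step 5: x=[3.3642] v=[-2.5780]
Step 6: x=[3.4466] v=[0.4121]
First v>=0 after going negative at step 6, time=1.2000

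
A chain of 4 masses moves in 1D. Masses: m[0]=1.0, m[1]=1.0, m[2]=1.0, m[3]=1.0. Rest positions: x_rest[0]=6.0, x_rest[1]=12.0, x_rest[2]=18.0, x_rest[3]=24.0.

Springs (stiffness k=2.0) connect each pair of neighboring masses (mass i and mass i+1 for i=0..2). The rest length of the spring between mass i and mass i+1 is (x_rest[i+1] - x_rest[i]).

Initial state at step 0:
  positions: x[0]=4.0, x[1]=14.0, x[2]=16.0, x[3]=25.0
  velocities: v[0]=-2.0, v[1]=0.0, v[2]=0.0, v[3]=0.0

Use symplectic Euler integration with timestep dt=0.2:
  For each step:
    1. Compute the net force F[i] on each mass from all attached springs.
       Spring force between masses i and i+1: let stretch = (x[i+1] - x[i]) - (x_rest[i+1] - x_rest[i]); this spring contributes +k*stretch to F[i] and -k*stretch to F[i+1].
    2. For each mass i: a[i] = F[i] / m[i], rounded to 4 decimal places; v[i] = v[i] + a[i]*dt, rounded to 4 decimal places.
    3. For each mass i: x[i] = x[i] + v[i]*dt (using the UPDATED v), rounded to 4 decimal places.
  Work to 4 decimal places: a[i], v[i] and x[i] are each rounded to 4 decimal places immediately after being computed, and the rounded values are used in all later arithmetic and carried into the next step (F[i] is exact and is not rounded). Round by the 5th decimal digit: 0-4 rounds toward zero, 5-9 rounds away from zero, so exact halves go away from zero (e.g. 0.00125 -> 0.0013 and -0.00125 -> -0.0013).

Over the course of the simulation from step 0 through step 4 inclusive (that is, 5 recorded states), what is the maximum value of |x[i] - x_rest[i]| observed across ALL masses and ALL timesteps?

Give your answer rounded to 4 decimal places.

Answer: 2.3973

Derivation:
Step 0: x=[4.0000 14.0000 16.0000 25.0000] v=[-2.0000 0.0000 0.0000 0.0000]
Step 1: x=[3.9200 13.3600 16.5600 24.7600] v=[-0.4000 -3.2000 2.8000 -1.2000]
Step 2: x=[4.1152 12.2208 17.5200 24.3440] v=[0.9760 -5.6960 4.8000 -2.0800]
Step 3: x=[4.4788 10.8571 18.6020 23.8621] v=[1.8182 -6.8186 5.4099 -2.4096]
Step 4: x=[4.8727 9.6027 19.4852 23.4394] v=[1.9695 -6.2720 4.4160 -2.1136]
Max displacement = 2.3973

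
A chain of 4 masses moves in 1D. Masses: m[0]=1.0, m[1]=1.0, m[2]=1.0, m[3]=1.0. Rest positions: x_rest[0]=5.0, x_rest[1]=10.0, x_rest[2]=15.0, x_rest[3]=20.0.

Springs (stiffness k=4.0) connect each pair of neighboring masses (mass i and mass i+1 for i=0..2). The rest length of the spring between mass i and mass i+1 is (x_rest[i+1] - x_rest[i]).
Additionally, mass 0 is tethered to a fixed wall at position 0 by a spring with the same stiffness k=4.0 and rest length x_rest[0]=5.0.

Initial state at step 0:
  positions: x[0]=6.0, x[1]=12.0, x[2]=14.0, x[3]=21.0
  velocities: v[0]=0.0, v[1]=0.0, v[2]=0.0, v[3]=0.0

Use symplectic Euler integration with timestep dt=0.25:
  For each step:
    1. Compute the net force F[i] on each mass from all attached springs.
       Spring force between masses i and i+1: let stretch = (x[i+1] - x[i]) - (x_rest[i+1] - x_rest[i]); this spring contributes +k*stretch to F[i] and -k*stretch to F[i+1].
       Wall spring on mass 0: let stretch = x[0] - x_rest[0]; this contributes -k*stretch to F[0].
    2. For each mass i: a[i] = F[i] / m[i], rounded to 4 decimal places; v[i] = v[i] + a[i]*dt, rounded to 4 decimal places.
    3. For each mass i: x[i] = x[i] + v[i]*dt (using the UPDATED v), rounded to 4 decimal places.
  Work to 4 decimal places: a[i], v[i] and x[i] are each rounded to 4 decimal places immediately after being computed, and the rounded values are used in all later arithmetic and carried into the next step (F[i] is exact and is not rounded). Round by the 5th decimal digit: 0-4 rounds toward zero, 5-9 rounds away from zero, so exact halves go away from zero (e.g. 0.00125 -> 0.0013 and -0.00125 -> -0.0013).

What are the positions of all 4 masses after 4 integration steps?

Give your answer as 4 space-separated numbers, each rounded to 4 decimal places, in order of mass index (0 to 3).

Answer: 4.2031 9.8008 16.5117 20.3398

Derivation:
Step 0: x=[6.0000 12.0000 14.0000 21.0000] v=[0.0000 0.0000 0.0000 0.0000]
Step 1: x=[6.0000 11.0000 15.2500 20.5000] v=[0.0000 -4.0000 5.0000 -2.0000]
Step 2: x=[5.7500 9.8125 16.7500 19.9375] v=[-1.0000 -4.7500 6.0000 -2.2500]
Step 3: x=[5.0781 9.3438 17.3125 19.8281] v=[-2.6875 -1.8750 2.2500 -0.4375]
Step 4: x=[4.2031 9.8008 16.5117 20.3398] v=[-3.4999 1.8280 -3.2031 2.0469]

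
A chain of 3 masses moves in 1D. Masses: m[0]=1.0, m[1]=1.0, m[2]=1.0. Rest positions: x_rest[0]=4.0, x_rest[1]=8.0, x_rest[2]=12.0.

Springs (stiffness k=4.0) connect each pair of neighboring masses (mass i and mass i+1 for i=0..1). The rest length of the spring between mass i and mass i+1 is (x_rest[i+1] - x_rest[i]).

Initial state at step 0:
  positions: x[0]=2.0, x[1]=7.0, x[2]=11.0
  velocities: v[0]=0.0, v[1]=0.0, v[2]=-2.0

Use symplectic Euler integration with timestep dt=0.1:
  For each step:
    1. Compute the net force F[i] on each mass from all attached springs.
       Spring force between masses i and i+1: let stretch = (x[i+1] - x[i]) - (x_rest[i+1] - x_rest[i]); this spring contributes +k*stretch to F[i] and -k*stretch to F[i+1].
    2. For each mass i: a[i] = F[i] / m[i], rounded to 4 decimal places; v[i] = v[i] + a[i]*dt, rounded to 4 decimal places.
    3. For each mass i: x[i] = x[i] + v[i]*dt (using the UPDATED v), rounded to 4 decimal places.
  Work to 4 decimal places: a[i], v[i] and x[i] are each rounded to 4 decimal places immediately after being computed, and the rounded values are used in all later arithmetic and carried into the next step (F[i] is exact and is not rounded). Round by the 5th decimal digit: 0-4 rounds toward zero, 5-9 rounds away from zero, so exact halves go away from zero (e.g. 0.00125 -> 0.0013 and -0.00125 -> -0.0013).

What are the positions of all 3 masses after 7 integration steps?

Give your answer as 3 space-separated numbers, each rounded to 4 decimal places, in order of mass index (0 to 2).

Step 0: x=[2.0000 7.0000 11.0000] v=[0.0000 0.0000 -2.0000]
Step 1: x=[2.0400 6.9600 10.8000] v=[0.4000 -0.4000 -2.0000]
Step 2: x=[2.1168 6.8768 10.6064] v=[0.7680 -0.8320 -1.9360]
Step 3: x=[2.2240 6.7524 10.4236] v=[1.0720 -1.2442 -1.8278]
Step 4: x=[2.3523 6.5937 10.2540] v=[1.2834 -1.5871 -1.6963]
Step 5: x=[2.4903 6.4118 10.0980] v=[1.3800 -1.8195 -1.5604]
Step 6: x=[2.6252 6.2204 9.9545] v=[1.3486 -1.9136 -1.4349]
Step 7: x=[2.7439 6.0346 9.8217] v=[1.1867 -1.8580 -1.3285]

Answer: 2.7439 6.0346 9.8217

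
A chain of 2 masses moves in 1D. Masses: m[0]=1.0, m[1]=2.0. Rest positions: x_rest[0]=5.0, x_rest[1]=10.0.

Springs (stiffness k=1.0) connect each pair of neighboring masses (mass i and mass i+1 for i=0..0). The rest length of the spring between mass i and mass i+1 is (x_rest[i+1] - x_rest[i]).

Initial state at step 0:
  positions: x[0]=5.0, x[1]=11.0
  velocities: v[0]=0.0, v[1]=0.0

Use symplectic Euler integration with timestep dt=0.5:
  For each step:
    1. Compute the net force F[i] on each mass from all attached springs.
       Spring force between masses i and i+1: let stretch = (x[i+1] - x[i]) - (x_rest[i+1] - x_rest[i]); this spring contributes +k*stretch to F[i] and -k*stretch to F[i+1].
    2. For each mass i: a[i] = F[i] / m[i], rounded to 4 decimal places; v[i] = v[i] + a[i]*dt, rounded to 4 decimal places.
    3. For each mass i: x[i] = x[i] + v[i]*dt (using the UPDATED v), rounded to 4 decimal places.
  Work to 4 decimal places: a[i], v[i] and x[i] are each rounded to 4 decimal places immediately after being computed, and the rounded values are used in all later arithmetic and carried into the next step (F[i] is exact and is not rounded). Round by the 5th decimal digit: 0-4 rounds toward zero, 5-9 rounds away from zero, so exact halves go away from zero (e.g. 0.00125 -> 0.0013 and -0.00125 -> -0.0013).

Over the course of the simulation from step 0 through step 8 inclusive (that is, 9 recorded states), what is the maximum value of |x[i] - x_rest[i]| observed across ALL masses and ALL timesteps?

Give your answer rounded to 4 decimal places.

Answer: 1.3396

Derivation:
Step 0: x=[5.0000 11.0000] v=[0.0000 0.0000]
Step 1: x=[5.2500 10.8750] v=[0.5000 -0.2500]
Step 2: x=[5.6563 10.6719] v=[0.8125 -0.4063]
Step 3: x=[6.0665 10.4668] v=[0.8203 -0.4102]
Step 4: x=[6.3268 10.3367] v=[0.5205 -0.2603]
Step 5: x=[6.3396 10.3303] v=[0.0255 -0.0128]
Step 6: x=[6.1000 10.4501] v=[-0.4792 0.2396]
Step 7: x=[5.6979 10.6512] v=[-0.8042 0.4021]
Step 8: x=[5.2841 10.8581] v=[-0.8276 0.4138]
Max displacement = 1.3396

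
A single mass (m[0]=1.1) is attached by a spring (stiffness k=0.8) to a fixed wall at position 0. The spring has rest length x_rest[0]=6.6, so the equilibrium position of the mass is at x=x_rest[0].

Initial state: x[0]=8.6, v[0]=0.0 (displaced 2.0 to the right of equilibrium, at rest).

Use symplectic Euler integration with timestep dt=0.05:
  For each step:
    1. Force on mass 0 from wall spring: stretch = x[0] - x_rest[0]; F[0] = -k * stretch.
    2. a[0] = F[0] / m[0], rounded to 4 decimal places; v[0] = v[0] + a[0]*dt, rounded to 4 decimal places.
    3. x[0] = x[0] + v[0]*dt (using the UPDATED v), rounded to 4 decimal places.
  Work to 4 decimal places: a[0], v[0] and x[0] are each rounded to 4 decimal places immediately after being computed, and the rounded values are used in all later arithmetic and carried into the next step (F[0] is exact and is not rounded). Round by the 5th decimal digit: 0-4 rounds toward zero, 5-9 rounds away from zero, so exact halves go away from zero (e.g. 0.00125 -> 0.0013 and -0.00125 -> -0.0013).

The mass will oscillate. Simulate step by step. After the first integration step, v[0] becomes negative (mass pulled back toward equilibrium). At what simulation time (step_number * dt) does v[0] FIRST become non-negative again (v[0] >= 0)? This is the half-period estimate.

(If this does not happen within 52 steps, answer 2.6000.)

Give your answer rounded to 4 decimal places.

Answer: 2.6000

Derivation:
Step 0: x=[8.6000] v=[0.0000]
Step 1: x=[8.5964] v=[-0.0727]
Step 2: x=[8.5891] v=[-0.1453]
Step 3: x=[8.5782] v=[-0.2176]
Step 4: x=[8.5637] v=[-0.2895]
Step 5: x=[8.5457] v=[-0.3609]
Step 6: x=[8.5241] v=[-0.4317]
Step 7: x=[8.4990] v=[-0.5017]
Step 8: x=[8.4705] v=[-0.5708]
Step 9: x=[8.4386] v=[-0.6388]
Step 10: x=[8.4033] v=[-0.7057]
Step 11: x=[8.3647] v=[-0.7713]
Step 12: x=[8.3229] v=[-0.8355]
Step 13: x=[8.2780] v=[-0.8982]
Step 14: x=[8.2300] v=[-0.9592]
Step 15: x=[8.1791] v=[-1.0185]
Step 16: x=[8.1253] v=[-1.0759]
Step 17: x=[8.0687] v=[-1.1314]
Step 18: x=[8.0095] v=[-1.1848]
Step 19: x=[7.9477] v=[-1.2361]
Step 20: x=[7.8834] v=[-1.2851]
Step 21: x=[7.8168] v=[-1.3318]
Step 22: x=[7.7480] v=[-1.3760]
Step 23: x=[7.6771] v=[-1.4177]
Step 24: x=[7.6043] v=[-1.4569]
Step 25: x=[7.5296] v=[-1.4934]
Step 26: x=[7.4532] v=[-1.5272]
Step 27: x=[7.3753] v=[-1.5582]
Step 28: x=[7.2960] v=[-1.5864]
Step 29: x=[7.2154] v=[-1.6117]
Step 30: x=[7.1337] v=[-1.6341]
Step 31: x=[7.0510] v=[-1.6535]
Step 32: x=[6.9675] v=[-1.6699]
Step 33: x=[6.8833] v=[-1.6833]
Step 34: x=[6.7986] v=[-1.6936]
Step 35: x=[6.7136] v=[-1.7008]
Step 36: x=[6.6284] v=[-1.7049]
Step 37: x=[6.5431] v=[-1.7059]
Step 38: x=[6.4579] v=[-1.7038]
Step 39: x=[6.3730] v=[-1.6986]
Step 40: x=[6.2885] v=[-1.6903]
Step 41: x=[6.2046] v=[-1.6790]
Step 42: x=[6.1214] v=[-1.6646]
Step 43: x=[6.0390] v=[-1.6472]
Step 44: x=[5.9577] v=[-1.6268]
Step 45: x=[5.8775] v=[-1.6034]
Step 46: x=[5.7986] v=[-1.5771]
Step 47: x=[5.7212] v=[-1.5480]
Step 48: x=[5.6454] v=[-1.5160]
Step 49: x=[5.5713] v=[-1.4813]
Step 50: x=[5.4991] v=[-1.4439]
Step 51: x=[5.4289] v=[-1.4039]
Step 52: x=[5.3608] v=[-1.3613]
v[0] did not become non-negative within 52 steps; using fallback time=2.6000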